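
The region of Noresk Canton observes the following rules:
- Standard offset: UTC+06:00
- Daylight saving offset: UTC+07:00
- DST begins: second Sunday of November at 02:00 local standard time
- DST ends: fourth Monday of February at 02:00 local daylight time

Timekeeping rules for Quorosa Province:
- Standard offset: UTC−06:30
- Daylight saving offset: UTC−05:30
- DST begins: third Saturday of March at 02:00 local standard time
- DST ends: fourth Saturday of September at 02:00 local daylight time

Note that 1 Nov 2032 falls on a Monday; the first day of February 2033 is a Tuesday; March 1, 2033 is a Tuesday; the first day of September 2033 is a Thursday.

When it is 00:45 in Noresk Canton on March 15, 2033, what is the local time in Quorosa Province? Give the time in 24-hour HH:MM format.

1 November 2032 is a Monday, so the first Sunday is November 7 and the second is November 14.
1 February 2033 is a Tuesday, so the first Monday is February 7 and the fourth is February 28.
March 15, 2033 is outside the daylight-saving period (14 November 2032 – 28 February 2033), so Noresk Canton is on standard time, UTC+06:00.
00:45 Noresk Canton − 6h = 18:45 UTC (rolling into the previous day, 14 March 2033).
1 March 2033 is a Tuesday, so the first Saturday is March 5 and the third is March 19.
1 September 2033 is a Thursday, so the first Saturday is September 3 and the fourth is September 24.
At the standard offset (UTC−06:30), 18:45 UTC − 6h30m = 12:15 Quorosa Province standard time.
The standard-time date in Quorosa Province, March 14, 2033, is outside the daylight-saving period (19 March – 24 September), so Quorosa Province is on standard time, UTC−06:30.
18:45 UTC − 6h30m = 12:15 Quorosa Province.

12:15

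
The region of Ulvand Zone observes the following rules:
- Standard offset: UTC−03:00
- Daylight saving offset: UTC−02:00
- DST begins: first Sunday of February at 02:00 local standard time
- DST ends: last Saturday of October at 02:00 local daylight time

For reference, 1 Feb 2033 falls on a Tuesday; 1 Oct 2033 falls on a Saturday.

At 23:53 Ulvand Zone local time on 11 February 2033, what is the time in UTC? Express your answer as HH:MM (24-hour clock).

1 February 2033 is a Tuesday, so the first Sunday is February 6.
1 October 2033 is a Saturday, so Saturdays fall on 1, 8, 15, 22, 29; the last is October 29.
11 February 2033 lies within the daylight-saving period (6 February – 29 October), so Ulvand Zone is on daylight time, UTC−02:00.
23:53 local + 2h = 01:53 UTC (rolling into the next day, 12 February 2033).

01:53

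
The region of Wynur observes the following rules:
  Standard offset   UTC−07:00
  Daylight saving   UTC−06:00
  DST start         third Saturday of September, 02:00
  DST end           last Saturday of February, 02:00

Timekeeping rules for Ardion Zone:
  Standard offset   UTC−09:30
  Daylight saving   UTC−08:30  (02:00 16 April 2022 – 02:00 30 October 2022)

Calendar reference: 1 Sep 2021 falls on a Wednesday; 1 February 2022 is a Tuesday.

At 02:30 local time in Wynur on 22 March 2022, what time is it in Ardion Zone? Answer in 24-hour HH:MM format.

1 September 2021 is a Wednesday, so the first Saturday is September 4 and the third is September 18.
1 February 2022 is a Tuesday, so Saturdays fall on 5, 12, 19, 26; the last is February 26.
Daylight saving runs 18 September 2021 – 26 February 2022; 22 March 2022 is outside that window, so Wynur is on standard time at UTC−07:00.
02:30 Wynur + 7h = 09:30 UTC.
At the standard offset (UTC−09:30), 09:30 UTC − 9h30m = 00:00 Ardion Zone standard time.
The standard-time date in Ardion Zone, 22 March 2022, does not fall between 16 April and 30 October, so daylight saving is not in effect and Ardion Zone is at UTC−09:30.
09:30 UTC − 9h30m = 00:00 Ardion Zone.

00:00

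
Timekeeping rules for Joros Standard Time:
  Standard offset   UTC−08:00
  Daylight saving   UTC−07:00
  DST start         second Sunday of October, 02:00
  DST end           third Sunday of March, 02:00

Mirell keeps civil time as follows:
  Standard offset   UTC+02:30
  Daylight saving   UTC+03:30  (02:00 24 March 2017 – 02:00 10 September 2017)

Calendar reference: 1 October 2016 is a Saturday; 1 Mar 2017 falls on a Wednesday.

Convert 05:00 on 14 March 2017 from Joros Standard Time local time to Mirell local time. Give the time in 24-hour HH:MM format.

1 October 2016 is a Saturday, so the first Sunday is October 2 and the second is October 9.
1 March 2017 is a Wednesday, so the first Sunday is March 5 and the third is March 19.
Daylight saving runs 9 October 2016 – 19 March 2017; 14 March 2017 is inside that window, so Joros Standard Time is at UTC−07:00.
05:00 Joros Standard Time + 7h = 12:00 UTC.
At the standard offset (UTC+02:30), 12:00 UTC + 2h30m = 14:30 Mirell standard time.
The standard-time date in Mirell, 14 March 2017, is outside the daylight-saving period (24 March – 10 September), so Mirell is on standard time, UTC+02:30.
12:00 UTC + 2h30m = 14:30 Mirell.

14:30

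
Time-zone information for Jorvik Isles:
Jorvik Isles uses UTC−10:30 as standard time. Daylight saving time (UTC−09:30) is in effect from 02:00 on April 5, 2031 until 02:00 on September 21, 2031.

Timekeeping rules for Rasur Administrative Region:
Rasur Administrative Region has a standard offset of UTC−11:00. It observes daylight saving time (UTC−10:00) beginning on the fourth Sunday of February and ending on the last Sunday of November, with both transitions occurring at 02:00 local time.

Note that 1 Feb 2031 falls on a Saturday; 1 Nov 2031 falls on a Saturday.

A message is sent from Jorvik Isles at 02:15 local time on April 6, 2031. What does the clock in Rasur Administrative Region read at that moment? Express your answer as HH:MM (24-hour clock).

April 6, 2031 lies within the daylight-saving period (5 April – 21 September), so Jorvik Isles is on daylight time, UTC−09:30.
02:15 Jorvik Isles + 9h30m = 11:45 UTC.
1 February 2031 is a Saturday, so the first Sunday is February 2 and the fourth is February 23.
1 November 2031 is a Saturday, so Sundays fall on 2, 9, 16, 23, 30; the last is November 30.
At the standard offset (UTC−11:00), 11:45 UTC − 11h = 00:45 Rasur Administrative Region standard time.
The standard-time date in Rasur Administrative Region, April 6, 2031, lies within the daylight-saving period (23 February – 30 November), so Rasur Administrative Region is on daylight time, UTC−10:00.
11:45 UTC − 10h = 01:45 Rasur Administrative Region.

01:45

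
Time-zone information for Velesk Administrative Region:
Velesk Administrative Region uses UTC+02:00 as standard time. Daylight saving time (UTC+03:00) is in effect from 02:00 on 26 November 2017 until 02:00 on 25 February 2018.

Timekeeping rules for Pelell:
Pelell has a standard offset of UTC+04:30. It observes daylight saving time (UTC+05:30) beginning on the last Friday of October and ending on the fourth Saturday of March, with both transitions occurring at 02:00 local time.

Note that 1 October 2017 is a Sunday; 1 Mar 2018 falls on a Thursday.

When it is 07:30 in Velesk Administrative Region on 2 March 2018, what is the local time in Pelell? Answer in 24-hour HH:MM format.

Daylight saving runs 26 November 2017 – 25 February 2018; 2 March 2018 is outside that window, so Velesk Administrative Region is on standard time at UTC+02:00.
07:30 Velesk Administrative Region − 2h = 05:30 UTC.
1 October 2017 is a Sunday, so Fridays fall on 6, 13, 20, 27; the last is October 27.
1 March 2018 is a Thursday, so the first Saturday is March 3 and the fourth is March 24.
At the standard offset (UTC+04:30), 05:30 UTC + 4h30m = 10:00 Pelell standard time.
The standard-time date in Pelell, 2 March 2018, falls between 27 October 2017 and 24 March 2018, so daylight saving is in effect and Pelell is at UTC+05:30.
05:30 UTC + 5h30m = 11:00 Pelell.

11:00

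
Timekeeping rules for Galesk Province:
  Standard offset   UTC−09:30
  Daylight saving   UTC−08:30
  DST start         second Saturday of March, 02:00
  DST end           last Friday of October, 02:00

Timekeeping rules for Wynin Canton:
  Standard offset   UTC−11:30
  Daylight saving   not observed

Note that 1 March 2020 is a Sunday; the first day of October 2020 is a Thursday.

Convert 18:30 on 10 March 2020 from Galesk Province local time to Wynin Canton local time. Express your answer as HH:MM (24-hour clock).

1 March 2020 is a Sunday, so the first Saturday is March 7 and the second is March 14.
1 October 2020 is a Thursday, so Fridays fall on 2, 9, 16, 23, 30; the last is October 30.
10 March 2020 does not fall between 14 March and 30 October, so daylight saving is not in effect and Galesk Province is at UTC−09:30.
18:30 Galesk Province + 9h30m = 04:00 UTC (rolling into the next day, 11 March 2020).
Wynin Canton has no daylight saving, so its offset is UTC−11:30 year-round.
04:00 UTC − 11h30m = 16:30 Wynin Canton (rolling into the previous day, 10 March 2020).

16:30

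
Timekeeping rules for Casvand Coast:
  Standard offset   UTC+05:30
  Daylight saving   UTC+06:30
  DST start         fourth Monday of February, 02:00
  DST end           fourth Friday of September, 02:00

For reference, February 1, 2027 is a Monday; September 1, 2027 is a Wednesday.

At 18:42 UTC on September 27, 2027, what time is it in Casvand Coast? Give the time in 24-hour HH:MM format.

1 February 2027 is a Monday, so the first Monday is February 1 and the fourth is February 22.
1 September 2027 is a Wednesday, so the first Friday is September 3 and the fourth is September 24.
At the standard offset (UTC+05:30), 18:42 UTC + 5h30m = 00:12 Casvand Coast standard time (rolling into the next day, 28 September 2027).
The standard-time date in Casvand Coast, September 28, 2027, does not fall between 22 February and 24 September, so daylight saving is not in effect and Casvand Coast is at UTC+05:30.
18:42 UTC + 5h30m = 00:12 local (rolling into the next day, 28 September 2027).

00:12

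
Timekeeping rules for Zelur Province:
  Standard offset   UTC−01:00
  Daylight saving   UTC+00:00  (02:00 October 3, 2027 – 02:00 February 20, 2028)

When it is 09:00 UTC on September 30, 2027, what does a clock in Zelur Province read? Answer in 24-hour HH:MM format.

08:00

At the standard offset (UTC−01:00), 09:00 UTC − 1h = 08:00 Zelur Province standard time.
The standard-time date in Zelur Province, September 30, 2027, does not fall between 3 October 2027 and 20 February 2028, so daylight saving is not in effect and Zelur Province is at UTC−01:00.
09:00 UTC − 1h = 08:00 local.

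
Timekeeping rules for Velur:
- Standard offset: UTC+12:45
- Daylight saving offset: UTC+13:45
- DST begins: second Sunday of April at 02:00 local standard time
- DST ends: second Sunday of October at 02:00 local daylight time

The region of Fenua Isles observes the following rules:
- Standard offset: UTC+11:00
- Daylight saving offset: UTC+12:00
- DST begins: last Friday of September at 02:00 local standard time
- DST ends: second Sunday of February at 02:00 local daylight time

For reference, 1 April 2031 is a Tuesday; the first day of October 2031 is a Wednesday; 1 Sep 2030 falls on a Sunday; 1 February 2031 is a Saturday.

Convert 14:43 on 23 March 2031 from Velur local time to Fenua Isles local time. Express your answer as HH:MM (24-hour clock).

12:58

1 April 2031 is a Tuesday, so the first Sunday is April 6 and the second is April 13.
1 October 2031 is a Wednesday, so the first Sunday is October 5 and the second is October 12.
23 March 2031 is outside the daylight-saving period (13 April – 12 October), so Velur is on standard time, UTC+12:45.
14:43 Velur − 12h45m = 01:58 UTC.
1 September 2030 is a Sunday, so Fridays fall on 6, 13, 20, 27; the last is September 27.
1 February 2031 is a Saturday, so the first Sunday is February 2 and the second is February 9.
At the standard offset (UTC+11:00), 01:58 UTC + 11h = 12:58 Fenua Isles standard time.
Daylight saving runs 27 September 2030 – 9 February 2031; the standard-time date in Fenua Isles, 23 March 2031, is outside that window, so Fenua Isles is on standard time at UTC+11:00.
01:58 UTC + 11h = 12:58 Fenua Isles.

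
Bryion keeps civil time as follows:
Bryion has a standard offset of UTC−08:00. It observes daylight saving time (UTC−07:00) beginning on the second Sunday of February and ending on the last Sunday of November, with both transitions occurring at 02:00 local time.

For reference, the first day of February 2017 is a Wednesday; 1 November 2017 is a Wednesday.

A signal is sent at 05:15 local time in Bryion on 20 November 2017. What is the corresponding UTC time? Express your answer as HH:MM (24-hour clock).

1 February 2017 is a Wednesday, so the first Sunday is February 5 and the second is February 12.
1 November 2017 is a Wednesday, so Sundays fall on 5, 12, 19, 26; the last is November 26.
20 November 2017 falls between 12 February and 26 November, so daylight saving is in effect and Bryion is at UTC−07:00.
05:15 local + 7h = 12:15 UTC.

12:15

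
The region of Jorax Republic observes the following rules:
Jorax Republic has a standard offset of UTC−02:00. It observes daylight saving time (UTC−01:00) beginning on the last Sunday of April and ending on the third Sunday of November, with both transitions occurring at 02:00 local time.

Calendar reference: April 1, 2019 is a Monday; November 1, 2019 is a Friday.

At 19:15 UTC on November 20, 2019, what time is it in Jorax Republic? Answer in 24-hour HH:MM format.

1 April 2019 is a Monday, so Sundays fall on 7, 14, 21, 28; the last is April 28.
1 November 2019 is a Friday, so the first Sunday is November 3 and the third is November 17.
At the standard offset (UTC−02:00), 19:15 UTC − 2h = 17:15 Jorax Republic standard time.
The standard-time date in Jorax Republic, November 20, 2019, does not fall between 28 April and 17 November, so daylight saving is not in effect and Jorax Republic is at UTC−02:00.
19:15 UTC − 2h = 17:15 local.

17:15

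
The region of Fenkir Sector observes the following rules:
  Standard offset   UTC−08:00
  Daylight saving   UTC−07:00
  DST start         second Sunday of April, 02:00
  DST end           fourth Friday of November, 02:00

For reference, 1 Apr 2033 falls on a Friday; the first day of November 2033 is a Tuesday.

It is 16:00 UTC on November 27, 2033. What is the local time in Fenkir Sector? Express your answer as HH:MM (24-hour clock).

1 April 2033 is a Friday, so the first Sunday is April 3 and the second is April 10.
1 November 2033 is a Tuesday, so the first Friday is November 4 and the fourth is November 25.
At the standard offset (UTC−08:00), 16:00 UTC − 8h = 08:00 Fenkir Sector standard time.
Daylight saving runs 10 April – 25 November; the standard-time date in Fenkir Sector, November 27, 2033, is outside that window, so Fenkir Sector is on standard time at UTC−08:00.
16:00 UTC − 8h = 08:00 local.

08:00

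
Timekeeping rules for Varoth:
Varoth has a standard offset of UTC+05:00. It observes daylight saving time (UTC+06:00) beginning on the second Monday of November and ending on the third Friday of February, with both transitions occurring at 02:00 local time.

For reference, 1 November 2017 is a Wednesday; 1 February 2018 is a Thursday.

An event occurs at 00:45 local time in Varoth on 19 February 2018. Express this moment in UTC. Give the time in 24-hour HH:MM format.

1 November 2017 is a Wednesday, so the first Monday is November 6 and the second is November 13.
1 February 2018 is a Thursday, so the first Friday is February 2 and the third is February 16.
19 February 2018 does not fall between 13 November 2017 and 16 February 2018, so daylight saving is not in effect and Varoth is at UTC+05:00.
00:45 local − 5h = 19:45 UTC (rolling into the previous day, 18 February 2018).

19:45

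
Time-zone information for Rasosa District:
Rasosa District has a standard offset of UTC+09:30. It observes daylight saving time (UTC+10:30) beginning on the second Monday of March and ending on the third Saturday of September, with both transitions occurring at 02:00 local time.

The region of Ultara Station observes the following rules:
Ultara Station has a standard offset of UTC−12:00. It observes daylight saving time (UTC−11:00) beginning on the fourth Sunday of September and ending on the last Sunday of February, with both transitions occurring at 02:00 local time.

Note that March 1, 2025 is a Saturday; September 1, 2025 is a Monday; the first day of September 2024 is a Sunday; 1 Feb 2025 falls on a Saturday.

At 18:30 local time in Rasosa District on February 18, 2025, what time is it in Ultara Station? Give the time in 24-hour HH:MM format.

22:00

1 March 2025 is a Saturday, so the first Monday is March 3 and the second is March 10.
1 September 2025 is a Monday, so the first Saturday is September 6 and the third is September 20.
February 18, 2025 is outside the daylight-saving period (10 March – 20 September), so Rasosa District is on standard time, UTC+09:30.
18:30 Rasosa District − 9h30m = 09:00 UTC.
1 September 2024 is a Sunday, so the first Sunday is September 1 and the fourth is September 22.
1 February 2025 is a Saturday, so Sundays fall on 2, 9, 16, 23; the last is February 23.
At the standard offset (UTC−12:00), 09:00 UTC − 12h = 21:00 Ultara Station standard time (rolling into the previous day, 17 February 2025).
Daylight saving runs 22 September 2024 – 23 February 2025; the standard-time date in Ultara Station, February 17, 2025, is inside that window, so Ultara Station is at UTC−11:00.
09:00 UTC − 11h = 22:00 Ultara Station (rolling into the previous day, 17 February 2025).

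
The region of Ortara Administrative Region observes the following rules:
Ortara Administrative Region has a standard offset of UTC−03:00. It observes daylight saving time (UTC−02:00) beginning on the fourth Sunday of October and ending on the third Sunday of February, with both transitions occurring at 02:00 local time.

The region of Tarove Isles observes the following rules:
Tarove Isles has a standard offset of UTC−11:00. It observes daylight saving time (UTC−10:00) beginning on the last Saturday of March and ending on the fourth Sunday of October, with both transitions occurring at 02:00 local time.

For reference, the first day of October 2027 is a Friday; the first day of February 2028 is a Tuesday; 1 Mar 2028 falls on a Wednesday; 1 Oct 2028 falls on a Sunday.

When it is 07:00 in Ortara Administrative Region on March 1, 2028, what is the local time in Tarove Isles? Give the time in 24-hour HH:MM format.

1 October 2027 is a Friday, so the first Sunday is October 3 and the fourth is October 24.
1 February 2028 is a Tuesday, so the first Sunday is February 6 and the third is February 20.
March 1, 2028 does not fall between 24 October 2027 and 20 February 2028, so daylight saving is not in effect and Ortara Administrative Region is at UTC−03:00.
07:00 Ortara Administrative Region + 3h = 10:00 UTC.
1 March 2028 is a Wednesday, so Saturdays fall on 4, 11, 18, 25; the last is March 25.
1 October 2028 is a Sunday, so the first Sunday is October 1 and the fourth is October 22.
At the standard offset (UTC−11:00), 10:00 UTC − 11h = 23:00 Tarove Isles standard time (rolling into the previous day, 29 February 2028).
The standard-time date in Tarove Isles, February 29, 2028, is outside the daylight-saving period (25 March – 22 October), so Tarove Isles is on standard time, UTC−11:00.
10:00 UTC − 11h = 23:00 Tarove Isles (rolling into the previous day, 29 February 2028).

23:00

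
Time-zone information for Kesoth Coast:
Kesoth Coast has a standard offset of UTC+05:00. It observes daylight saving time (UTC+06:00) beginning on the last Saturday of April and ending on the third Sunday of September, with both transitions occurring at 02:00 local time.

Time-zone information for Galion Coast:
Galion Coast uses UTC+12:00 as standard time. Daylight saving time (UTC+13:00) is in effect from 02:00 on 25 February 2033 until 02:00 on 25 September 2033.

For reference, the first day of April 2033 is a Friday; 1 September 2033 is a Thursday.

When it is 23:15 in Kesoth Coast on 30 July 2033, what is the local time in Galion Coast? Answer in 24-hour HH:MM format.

1 April 2033 is a Friday, so Saturdays fall on 2, 9, 16, 23, 30; the last is April 30.
1 September 2033 is a Thursday, so the first Sunday is September 4 and the third is September 18.
Daylight saving runs 30 April – 18 September; 30 July 2033 is inside that window, so Kesoth Coast is at UTC+06:00.
23:15 Kesoth Coast − 6h = 17:15 UTC.
At the standard offset (UTC+12:00), 17:15 UTC + 12h = 05:15 Galion Coast standard time (rolling into the next day, 31 July 2033).
Daylight saving runs 25 February – 25 September; the standard-time date in Galion Coast, 31 July 2033, is inside that window, so Galion Coast is at UTC+13:00.
17:15 UTC + 13h = 06:15 Galion Coast (rolling into the next day, 31 July 2033).

06:15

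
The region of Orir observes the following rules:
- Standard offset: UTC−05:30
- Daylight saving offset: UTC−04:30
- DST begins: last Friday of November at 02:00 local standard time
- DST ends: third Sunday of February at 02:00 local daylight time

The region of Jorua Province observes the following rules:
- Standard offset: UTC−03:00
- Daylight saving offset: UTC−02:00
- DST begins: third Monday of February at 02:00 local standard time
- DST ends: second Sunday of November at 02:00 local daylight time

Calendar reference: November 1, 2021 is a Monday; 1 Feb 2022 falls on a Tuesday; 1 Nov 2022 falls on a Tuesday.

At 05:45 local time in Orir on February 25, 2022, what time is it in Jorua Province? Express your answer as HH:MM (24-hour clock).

09:15

1 November 2021 is a Monday, so Fridays fall on 5, 12, 19, 26; the last is November 26.
1 February 2022 is a Tuesday, so the first Sunday is February 6 and the third is February 20.
February 25, 2022 does not fall between 26 November 2021 and 20 February 2022, so daylight saving is not in effect and Orir is at UTC−05:30.
05:45 Orir + 5h30m = 11:15 UTC.
1 February 2022 is a Tuesday, so the first Monday is February 7 and the third is February 21.
1 November 2022 is a Tuesday, so the first Sunday is November 6 and the second is November 13.
At the standard offset (UTC−03:00), 11:15 UTC − 3h = 08:15 Jorua Province standard time.
The standard-time date in Jorua Province, February 25, 2022, lies within the daylight-saving period (21 February – 13 November), so Jorua Province is on daylight time, UTC−02:00.
11:15 UTC − 2h = 09:15 Jorua Province.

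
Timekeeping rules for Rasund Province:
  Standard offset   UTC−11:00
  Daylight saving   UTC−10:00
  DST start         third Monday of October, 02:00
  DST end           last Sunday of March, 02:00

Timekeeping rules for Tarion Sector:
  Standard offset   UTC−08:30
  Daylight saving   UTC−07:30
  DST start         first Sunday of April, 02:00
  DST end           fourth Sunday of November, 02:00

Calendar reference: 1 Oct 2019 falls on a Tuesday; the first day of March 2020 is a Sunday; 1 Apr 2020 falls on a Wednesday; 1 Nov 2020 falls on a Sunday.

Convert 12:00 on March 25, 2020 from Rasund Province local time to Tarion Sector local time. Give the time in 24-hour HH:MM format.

1 October 2019 is a Tuesday, so the first Monday is October 7 and the third is October 21.
1 March 2020 is a Sunday, so Sundays fall on 1, 8, 15, 22, 29; the last is March 29.
March 25, 2020 falls between 21 October 2019 and 29 March 2020, so daylight saving is in effect and Rasund Province is at UTC−10:00.
12:00 Rasund Province + 10h = 22:00 UTC.
1 April 2020 is a Wednesday, so the first Sunday is April 5.
1 November 2020 is a Sunday, so the first Sunday is November 1 and the fourth is November 22.
At the standard offset (UTC−08:30), 22:00 UTC − 8h30m = 13:30 Tarion Sector standard time.
Daylight saving runs 5 April – 22 November; the standard-time date in Tarion Sector, March 25, 2020, is outside that window, so Tarion Sector is on standard time at UTC−08:30.
22:00 UTC − 8h30m = 13:30 Tarion Sector.

13:30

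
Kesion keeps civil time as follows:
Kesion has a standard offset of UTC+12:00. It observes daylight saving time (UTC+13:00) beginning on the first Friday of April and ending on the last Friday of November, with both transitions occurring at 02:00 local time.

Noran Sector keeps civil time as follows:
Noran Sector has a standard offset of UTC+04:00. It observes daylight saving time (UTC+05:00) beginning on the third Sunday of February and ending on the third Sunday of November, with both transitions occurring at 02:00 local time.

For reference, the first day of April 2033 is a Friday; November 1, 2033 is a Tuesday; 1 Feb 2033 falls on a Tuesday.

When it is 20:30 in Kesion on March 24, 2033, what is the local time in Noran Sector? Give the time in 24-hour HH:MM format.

13:30

1 April 2033 is a Friday, so the first Friday is April 1.
1 November 2033 is a Tuesday, so Fridays fall on 4, 11, 18, 25; the last is November 25.
March 24, 2033 is outside the daylight-saving period (1 April – 25 November), so Kesion is on standard time, UTC+12:00.
20:30 Kesion − 12h = 08:30 UTC.
1 February 2033 is a Tuesday, so the first Sunday is February 6 and the third is February 20.
1 November 2033 is a Tuesday, so the first Sunday is November 6 and the third is November 20.
At the standard offset (UTC+04:00), 08:30 UTC + 4h = 12:30 Noran Sector standard time.
Daylight saving runs 20 February – 20 November; the standard-time date in Noran Sector, March 24, 2033, is inside that window, so Noran Sector is at UTC+05:00.
08:30 UTC + 5h = 13:30 Noran Sector.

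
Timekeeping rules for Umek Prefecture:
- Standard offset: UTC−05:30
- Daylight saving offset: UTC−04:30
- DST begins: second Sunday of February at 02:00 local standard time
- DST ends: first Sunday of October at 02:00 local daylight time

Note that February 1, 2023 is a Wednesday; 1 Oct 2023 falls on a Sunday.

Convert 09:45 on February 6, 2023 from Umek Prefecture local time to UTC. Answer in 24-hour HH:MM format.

15:15

1 February 2023 is a Wednesday, so the first Sunday is February 5 and the second is February 12.
1 October 2023 is a Sunday, so the first Sunday is October 1.
February 6, 2023 is outside the daylight-saving period (12 February – 1 October), so Umek Prefecture is on standard time, UTC−05:30.
09:45 local + 5h30m = 15:15 UTC.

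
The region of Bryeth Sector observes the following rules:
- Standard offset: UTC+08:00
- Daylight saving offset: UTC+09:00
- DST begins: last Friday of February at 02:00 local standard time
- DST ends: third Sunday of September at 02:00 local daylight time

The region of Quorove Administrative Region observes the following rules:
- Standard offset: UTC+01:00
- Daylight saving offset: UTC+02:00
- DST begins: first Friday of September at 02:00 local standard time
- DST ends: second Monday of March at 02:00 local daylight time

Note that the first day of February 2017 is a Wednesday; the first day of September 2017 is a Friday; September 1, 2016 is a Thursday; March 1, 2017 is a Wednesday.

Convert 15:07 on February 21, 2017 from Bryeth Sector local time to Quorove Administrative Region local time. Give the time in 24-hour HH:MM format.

1 February 2017 is a Wednesday, so Fridays fall on 3, 10, 17, 24; the last is February 24.
1 September 2017 is a Friday, so the first Sunday is September 3 and the third is September 17.
February 21, 2017 does not fall between 24 February and 17 September, so daylight saving is not in effect and Bryeth Sector is at UTC+08:00.
15:07 Bryeth Sector − 8h = 07:07 UTC.
1 September 2016 is a Thursday, so the first Friday is September 2.
1 March 2017 is a Wednesday, so the first Monday is March 6 and the second is March 13.
At the standard offset (UTC+01:00), 07:07 UTC + 1h = 08:07 Quorove Administrative Region standard time.
The standard-time date in Quorove Administrative Region, February 21, 2017, falls between 2 September 2016 and 13 March 2017, so daylight saving is in effect and Quorove Administrative Region is at UTC+02:00.
07:07 UTC + 2h = 09:07 Quorove Administrative Region.

09:07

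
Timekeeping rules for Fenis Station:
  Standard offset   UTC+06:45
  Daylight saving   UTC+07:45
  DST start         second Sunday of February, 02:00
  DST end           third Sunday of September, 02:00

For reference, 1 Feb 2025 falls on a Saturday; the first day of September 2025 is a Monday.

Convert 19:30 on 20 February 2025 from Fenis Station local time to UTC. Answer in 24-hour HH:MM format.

11:45

1 February 2025 is a Saturday, so the first Sunday is February 2 and the second is February 9.
1 September 2025 is a Monday, so the first Sunday is September 7 and the third is September 21.
20 February 2025 lies within the daylight-saving period (9 February – 21 September), so Fenis Station is on daylight time, UTC+07:45.
19:30 local − 7h45m = 11:45 UTC.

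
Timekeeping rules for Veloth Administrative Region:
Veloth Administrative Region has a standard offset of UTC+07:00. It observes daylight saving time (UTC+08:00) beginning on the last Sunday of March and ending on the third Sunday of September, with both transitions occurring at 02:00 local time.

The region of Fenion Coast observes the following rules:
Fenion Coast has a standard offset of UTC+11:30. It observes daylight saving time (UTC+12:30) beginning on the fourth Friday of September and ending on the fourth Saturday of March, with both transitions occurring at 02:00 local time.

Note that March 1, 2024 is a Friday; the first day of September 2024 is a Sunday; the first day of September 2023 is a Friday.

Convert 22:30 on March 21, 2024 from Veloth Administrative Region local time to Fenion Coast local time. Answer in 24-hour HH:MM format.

04:00

1 March 2024 is a Friday, so Sundays fall on 3, 10, 17, 24, 31; the last is March 31.
1 September 2024 is a Sunday, so the first Sunday is September 1 and the third is September 15.
March 21, 2024 does not fall between 31 March and 15 September, so daylight saving is not in effect and Veloth Administrative Region is at UTC+07:00.
22:30 Veloth Administrative Region − 7h = 15:30 UTC.
1 September 2023 is a Friday, so the first Friday is September 1 and the fourth is September 22.
1 March 2024 is a Friday, so the first Saturday is March 2 and the fourth is March 23.
At the standard offset (UTC+11:30), 15:30 UTC + 11h30m = 03:00 Fenion Coast standard time (rolling into the next day, 22 March 2024).
Daylight saving runs 22 September 2023 – 23 March 2024; the standard-time date in Fenion Coast, March 22, 2024, is inside that window, so Fenion Coast is at UTC+12:30.
15:30 UTC + 12h30m = 04:00 Fenion Coast (rolling into the next day, 22 March 2024).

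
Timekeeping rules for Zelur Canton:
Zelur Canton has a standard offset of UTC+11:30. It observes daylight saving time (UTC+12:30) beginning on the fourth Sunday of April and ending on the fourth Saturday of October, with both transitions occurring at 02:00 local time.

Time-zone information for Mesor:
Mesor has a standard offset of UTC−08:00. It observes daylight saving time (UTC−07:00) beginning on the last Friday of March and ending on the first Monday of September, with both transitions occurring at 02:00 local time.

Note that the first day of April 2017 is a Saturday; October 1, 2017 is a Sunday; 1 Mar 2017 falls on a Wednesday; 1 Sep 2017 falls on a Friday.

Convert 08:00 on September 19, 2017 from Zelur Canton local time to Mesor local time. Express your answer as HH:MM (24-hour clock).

11:30

1 April 2017 is a Saturday, so the first Sunday is April 2 and the fourth is April 23.
1 October 2017 is a Sunday, so the first Saturday is October 7 and the fourth is October 28.
September 19, 2017 falls between 23 April and 28 October, so daylight saving is in effect and Zelur Canton is at UTC+12:30.
08:00 Zelur Canton − 12h30m = 19:30 UTC (rolling into the previous day, 18 September 2017).
1 March 2017 is a Wednesday, so Fridays fall on 3, 10, 17, 24, 31; the last is March 31.
1 September 2017 is a Friday, so the first Monday is September 4.
At the standard offset (UTC−08:00), 19:30 UTC − 8h = 11:30 Mesor standard time.
The standard-time date in Mesor, September 18, 2017, does not fall between 31 March and 4 September, so daylight saving is not in effect and Mesor is at UTC−08:00.
19:30 UTC − 8h = 11:30 Mesor.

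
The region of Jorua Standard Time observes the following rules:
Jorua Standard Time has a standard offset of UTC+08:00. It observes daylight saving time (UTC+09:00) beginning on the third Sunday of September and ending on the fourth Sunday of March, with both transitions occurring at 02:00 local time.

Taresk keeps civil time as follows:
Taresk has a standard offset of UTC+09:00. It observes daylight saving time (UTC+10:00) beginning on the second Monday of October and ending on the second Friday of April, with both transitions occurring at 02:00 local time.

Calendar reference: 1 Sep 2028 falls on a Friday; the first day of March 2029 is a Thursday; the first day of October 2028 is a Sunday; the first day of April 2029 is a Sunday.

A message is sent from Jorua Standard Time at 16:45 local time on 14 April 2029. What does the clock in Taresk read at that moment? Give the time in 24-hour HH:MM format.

17:45

1 September 2028 is a Friday, so the first Sunday is September 3 and the third is September 17.
1 March 2029 is a Thursday, so the first Sunday is March 4 and the fourth is March 25.
14 April 2029 does not fall between 17 September 2028 and 25 March 2029, so daylight saving is not in effect and Jorua Standard Time is at UTC+08:00.
16:45 Jorua Standard Time − 8h = 08:45 UTC.
1 October 2028 is a Sunday, so the first Monday is October 2 and the second is October 9.
1 April 2029 is a Sunday, so the first Friday is April 6 and the second is April 13.
At the standard offset (UTC+09:00), 08:45 UTC + 9h = 17:45 Taresk standard time.
Daylight saving runs 9 October 2028 – 13 April 2029; the standard-time date in Taresk, 14 April 2029, is outside that window, so Taresk is on standard time at UTC+09:00.
08:45 UTC + 9h = 17:45 Taresk.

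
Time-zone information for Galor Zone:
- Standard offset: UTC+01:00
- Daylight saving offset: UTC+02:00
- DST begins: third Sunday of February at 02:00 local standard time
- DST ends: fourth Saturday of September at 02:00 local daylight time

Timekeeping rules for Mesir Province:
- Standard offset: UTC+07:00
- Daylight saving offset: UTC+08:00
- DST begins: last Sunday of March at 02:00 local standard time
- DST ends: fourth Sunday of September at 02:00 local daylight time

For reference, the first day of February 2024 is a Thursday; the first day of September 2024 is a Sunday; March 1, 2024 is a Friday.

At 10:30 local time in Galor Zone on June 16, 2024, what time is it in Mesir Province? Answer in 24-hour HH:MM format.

1 February 2024 is a Thursday, so the first Sunday is February 4 and the third is February 18.
1 September 2024 is a Sunday, so the first Saturday is September 7 and the fourth is September 28.
June 16, 2024 falls between 18 February and 28 September, so daylight saving is in effect and Galor Zone is at UTC+02:00.
10:30 Galor Zone − 2h = 08:30 UTC.
1 March 2024 is a Friday, so Sundays fall on 3, 10, 17, 24, 31; the last is March 31.
1 September 2024 is a Sunday, so the first Sunday is September 1 and the fourth is September 22.
At the standard offset (UTC+07:00), 08:30 UTC + 7h = 15:30 Mesir Province standard time.
The standard-time date in Mesir Province, June 16, 2024, falls between 31 March and 22 September, so daylight saving is in effect and Mesir Province is at UTC+08:00.
08:30 UTC + 8h = 16:30 Mesir Province.

16:30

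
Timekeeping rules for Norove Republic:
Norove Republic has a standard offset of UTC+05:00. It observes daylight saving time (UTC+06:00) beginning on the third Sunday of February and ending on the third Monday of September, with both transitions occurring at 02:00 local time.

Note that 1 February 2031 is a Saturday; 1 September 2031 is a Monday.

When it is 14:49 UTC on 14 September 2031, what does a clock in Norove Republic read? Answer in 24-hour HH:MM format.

1 February 2031 is a Saturday, so the first Sunday is February 2 and the third is February 16.
1 September 2031 is a Monday, so the first Monday is September 1 and the third is September 15.
At the standard offset (UTC+05:00), 14:49 UTC + 5h = 19:49 Norove Republic standard time.
The standard-time date in Norove Republic, 14 September 2031, falls between 16 February and 15 September, so daylight saving is in effect and Norove Republic is at UTC+06:00.
14:49 UTC + 6h = 20:49 local.

20:49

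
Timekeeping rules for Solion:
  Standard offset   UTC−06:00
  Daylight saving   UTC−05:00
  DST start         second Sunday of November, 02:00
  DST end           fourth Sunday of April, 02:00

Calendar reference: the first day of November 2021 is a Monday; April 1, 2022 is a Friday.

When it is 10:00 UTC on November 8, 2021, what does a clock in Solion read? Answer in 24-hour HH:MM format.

1 November 2021 is a Monday, so the first Sunday is November 7 and the second is November 14.
1 April 2022 is a Friday, so the first Sunday is April 3 and the fourth is April 24.
At the standard offset (UTC−06:00), 10:00 UTC − 6h = 04:00 Solion standard time.
The standard-time date in Solion, November 8, 2021, does not fall between 14 November 2021 and 24 April 2022, so daylight saving is not in effect and Solion is at UTC−06:00.
10:00 UTC − 6h = 04:00 local.

04:00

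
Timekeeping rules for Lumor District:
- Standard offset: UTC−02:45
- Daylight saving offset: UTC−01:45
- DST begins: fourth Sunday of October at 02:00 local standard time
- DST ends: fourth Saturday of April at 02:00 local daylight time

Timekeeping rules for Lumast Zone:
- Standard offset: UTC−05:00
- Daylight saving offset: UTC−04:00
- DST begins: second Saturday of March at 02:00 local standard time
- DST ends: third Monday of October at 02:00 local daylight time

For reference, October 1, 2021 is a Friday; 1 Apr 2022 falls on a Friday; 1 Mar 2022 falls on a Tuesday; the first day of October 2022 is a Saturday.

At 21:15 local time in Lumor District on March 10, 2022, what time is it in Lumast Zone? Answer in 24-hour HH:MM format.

18:00

1 October 2021 is a Friday, so the first Sunday is October 3 and the fourth is October 24.
1 April 2022 is a Friday, so the first Saturday is April 2 and the fourth is April 23.
Daylight saving runs 24 October 2021 – 23 April 2022; March 10, 2022 is inside that window, so Lumor District is at UTC−01:45.
21:15 Lumor District + 1h45m = 23:00 UTC.
1 March 2022 is a Tuesday, so the first Saturday is March 5 and the second is March 12.
1 October 2022 is a Saturday, so the first Monday is October 3 and the third is October 17.
At the standard offset (UTC−05:00), 23:00 UTC − 5h = 18:00 Lumast Zone standard time.
The standard-time date in Lumast Zone, March 10, 2022, does not fall between 12 March and 17 October, so daylight saving is not in effect and Lumast Zone is at UTC−05:00.
23:00 UTC − 5h = 18:00 Lumast Zone.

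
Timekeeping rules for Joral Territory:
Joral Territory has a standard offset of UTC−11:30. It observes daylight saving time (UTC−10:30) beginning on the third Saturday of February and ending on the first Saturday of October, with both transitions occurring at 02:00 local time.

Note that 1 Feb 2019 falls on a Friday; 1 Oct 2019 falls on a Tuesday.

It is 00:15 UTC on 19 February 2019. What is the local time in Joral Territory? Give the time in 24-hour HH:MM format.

13:45

1 February 2019 is a Friday, so the first Saturday is February 2 and the third is February 16.
1 October 2019 is a Tuesday, so the first Saturday is October 5.
At the standard offset (UTC−11:30), 00:15 UTC − 11h30m = 12:45 Joral Territory standard time (rolling into the previous day, 18 February 2019).
Daylight saving runs 16 February – 5 October; the standard-time date in Joral Territory, 18 February 2019, is inside that window, so Joral Territory is at UTC−10:30.
00:15 UTC − 10h30m = 13:45 local (rolling into the previous day, 18 February 2019).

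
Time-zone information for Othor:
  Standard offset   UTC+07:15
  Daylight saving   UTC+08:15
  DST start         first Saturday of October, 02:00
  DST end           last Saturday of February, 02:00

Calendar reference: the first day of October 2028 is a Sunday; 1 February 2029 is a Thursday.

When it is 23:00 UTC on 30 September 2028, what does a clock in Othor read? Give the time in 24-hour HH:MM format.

06:15

1 October 2028 is a Sunday, so the first Saturday is October 7.
1 February 2029 is a Thursday, so Saturdays fall on 3, 10, 17, 24; the last is February 24.
At the standard offset (UTC+07:15), 23:00 UTC + 7h15m = 06:15 Othor standard time (rolling into the next day, 1 October 2028).
Daylight saving runs 7 October 2028 – 24 February 2029; the standard-time date in Othor, 1 October 2028, is outside that window, so Othor is on standard time at UTC+07:15.
23:00 UTC + 7h15m = 06:15 local (rolling into the next day, 1 October 2028).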